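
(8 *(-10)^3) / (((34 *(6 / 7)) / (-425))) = 350000 / 3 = 116666.67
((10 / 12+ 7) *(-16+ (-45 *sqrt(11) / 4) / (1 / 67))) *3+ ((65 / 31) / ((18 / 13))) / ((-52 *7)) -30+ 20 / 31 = -141705 *sqrt(11) / 8 -6333329 / 15624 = -59153.15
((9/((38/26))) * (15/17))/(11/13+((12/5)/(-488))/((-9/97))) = 6.04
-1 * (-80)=80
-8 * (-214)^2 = -366368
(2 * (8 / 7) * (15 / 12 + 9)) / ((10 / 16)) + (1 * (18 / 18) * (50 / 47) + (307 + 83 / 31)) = 17757834 / 50995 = 348.23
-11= -11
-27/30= -0.90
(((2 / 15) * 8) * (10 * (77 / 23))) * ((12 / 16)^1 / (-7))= -88 / 23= -3.83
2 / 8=1 / 4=0.25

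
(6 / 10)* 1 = 3 / 5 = 0.60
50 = 50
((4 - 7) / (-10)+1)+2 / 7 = 111 / 70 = 1.59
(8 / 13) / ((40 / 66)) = 66 / 65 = 1.02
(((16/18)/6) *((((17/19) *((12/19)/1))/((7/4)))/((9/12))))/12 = 1088/204687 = 0.01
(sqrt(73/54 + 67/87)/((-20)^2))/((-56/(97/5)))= -97* sqrt(578202)/58464000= -0.00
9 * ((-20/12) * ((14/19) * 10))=-2100/19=-110.53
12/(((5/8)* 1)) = 96/5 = 19.20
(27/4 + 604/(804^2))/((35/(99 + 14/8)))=31404581/1616040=19.43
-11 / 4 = -2.75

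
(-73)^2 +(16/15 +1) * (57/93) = 79954/15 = 5330.27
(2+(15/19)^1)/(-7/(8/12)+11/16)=-848/2983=-0.28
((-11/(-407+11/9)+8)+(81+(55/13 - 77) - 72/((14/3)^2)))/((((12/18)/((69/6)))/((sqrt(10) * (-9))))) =-1700974269 * sqrt(10)/845936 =-6358.58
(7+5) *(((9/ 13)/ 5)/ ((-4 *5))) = -27/ 325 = -0.08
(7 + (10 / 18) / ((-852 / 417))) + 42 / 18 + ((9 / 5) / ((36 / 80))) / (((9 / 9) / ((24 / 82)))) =1072289 / 104796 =10.23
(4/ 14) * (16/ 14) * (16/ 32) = 8/ 49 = 0.16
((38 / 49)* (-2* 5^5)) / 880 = -11875 / 2156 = -5.51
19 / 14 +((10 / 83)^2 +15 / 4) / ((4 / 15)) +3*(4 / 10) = 64325923 / 3857840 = 16.67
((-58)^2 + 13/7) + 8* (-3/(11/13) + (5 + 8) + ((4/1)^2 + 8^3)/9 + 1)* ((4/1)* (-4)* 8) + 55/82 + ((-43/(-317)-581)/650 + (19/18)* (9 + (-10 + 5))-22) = -394782102961717/5854498650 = -67432.26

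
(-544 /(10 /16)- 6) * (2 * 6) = -52584 /5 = -10516.80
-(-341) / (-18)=-341 / 18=-18.94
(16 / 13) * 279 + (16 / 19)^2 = 1614832 / 4693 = 344.09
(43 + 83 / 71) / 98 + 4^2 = 16.45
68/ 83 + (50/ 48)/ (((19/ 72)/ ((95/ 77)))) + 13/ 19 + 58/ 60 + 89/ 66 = 15826028/ 1821435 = 8.69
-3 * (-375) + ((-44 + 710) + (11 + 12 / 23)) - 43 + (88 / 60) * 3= 202851 / 115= 1763.92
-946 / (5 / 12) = -11352 / 5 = -2270.40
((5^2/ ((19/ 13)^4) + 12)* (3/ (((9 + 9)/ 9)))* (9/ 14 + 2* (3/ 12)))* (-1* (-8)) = 31239456/ 130321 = 239.71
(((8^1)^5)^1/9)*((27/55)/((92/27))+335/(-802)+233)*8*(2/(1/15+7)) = 10315710660608/5377009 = 1918484.92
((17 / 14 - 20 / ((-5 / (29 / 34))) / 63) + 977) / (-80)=-2095451 / 171360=-12.23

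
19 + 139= 158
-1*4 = -4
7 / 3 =2.33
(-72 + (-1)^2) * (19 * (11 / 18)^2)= -163229 / 324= -503.79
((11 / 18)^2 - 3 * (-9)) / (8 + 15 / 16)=35476 / 11583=3.06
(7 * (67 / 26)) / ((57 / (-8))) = -1876 / 741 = -2.53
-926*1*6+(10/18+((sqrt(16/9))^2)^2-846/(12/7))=-979417/162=-6045.78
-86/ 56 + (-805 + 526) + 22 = -7239/ 28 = -258.54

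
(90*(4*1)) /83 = 360 /83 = 4.34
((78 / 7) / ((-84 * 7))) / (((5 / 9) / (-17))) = 0.58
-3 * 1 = -3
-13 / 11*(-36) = 468 / 11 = 42.55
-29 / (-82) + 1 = 111 / 82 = 1.35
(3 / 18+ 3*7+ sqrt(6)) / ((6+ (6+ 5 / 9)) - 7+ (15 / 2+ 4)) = 18*sqrt(6) / 307+ 381 / 307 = 1.38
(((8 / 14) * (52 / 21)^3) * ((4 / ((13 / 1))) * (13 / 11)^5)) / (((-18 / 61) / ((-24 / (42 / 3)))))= 35.75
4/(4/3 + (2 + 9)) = 12/37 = 0.32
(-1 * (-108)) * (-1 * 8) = -864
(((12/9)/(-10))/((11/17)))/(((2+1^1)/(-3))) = 34/165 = 0.21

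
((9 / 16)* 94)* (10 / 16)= 2115 / 64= 33.05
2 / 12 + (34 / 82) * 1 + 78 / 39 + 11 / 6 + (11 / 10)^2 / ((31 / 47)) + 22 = 3590467 / 127100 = 28.25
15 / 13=1.15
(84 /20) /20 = 21 /100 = 0.21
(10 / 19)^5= 100000 / 2476099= 0.04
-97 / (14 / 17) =-1649 / 14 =-117.79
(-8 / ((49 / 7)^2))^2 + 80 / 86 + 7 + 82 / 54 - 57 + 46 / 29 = -3713625581 / 80839269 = -45.94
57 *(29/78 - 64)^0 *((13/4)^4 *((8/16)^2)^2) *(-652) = -265360251/1024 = -259140.87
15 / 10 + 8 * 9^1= 73.50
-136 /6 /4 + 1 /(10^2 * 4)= -6797 /1200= -5.66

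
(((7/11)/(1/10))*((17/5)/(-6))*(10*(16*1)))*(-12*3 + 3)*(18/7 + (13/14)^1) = 66640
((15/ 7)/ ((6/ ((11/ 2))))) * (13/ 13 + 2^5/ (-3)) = -1595/ 84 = -18.99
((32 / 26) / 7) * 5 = 80 / 91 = 0.88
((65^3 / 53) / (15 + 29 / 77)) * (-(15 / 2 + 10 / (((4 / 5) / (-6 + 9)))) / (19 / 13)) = -12370483125 / 1192288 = -10375.42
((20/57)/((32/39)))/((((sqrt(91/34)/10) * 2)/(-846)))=-1105.68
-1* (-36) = 36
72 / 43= 1.67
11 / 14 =0.79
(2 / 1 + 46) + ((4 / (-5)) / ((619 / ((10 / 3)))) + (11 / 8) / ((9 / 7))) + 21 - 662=-591.93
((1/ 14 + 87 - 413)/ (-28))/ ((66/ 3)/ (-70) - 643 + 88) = -22815/ 1088416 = -0.02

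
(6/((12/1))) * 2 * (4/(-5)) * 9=-7.20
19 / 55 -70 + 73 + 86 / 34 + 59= 60658 / 935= 64.87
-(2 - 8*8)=62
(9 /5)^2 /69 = 27 /575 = 0.05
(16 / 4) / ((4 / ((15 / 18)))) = 5 / 6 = 0.83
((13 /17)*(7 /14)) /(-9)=-13 /306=-0.04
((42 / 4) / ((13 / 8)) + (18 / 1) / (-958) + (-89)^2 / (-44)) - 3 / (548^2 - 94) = -2379606246079 / 13708989580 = -173.58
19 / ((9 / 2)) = 38 / 9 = 4.22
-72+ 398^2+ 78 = 158410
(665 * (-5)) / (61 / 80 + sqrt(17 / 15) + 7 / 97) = 29491686000 / 4640309 - 40044704000 * sqrt(255) / 78885253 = -1750.69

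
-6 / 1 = -6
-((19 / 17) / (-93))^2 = -361 / 2499561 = -0.00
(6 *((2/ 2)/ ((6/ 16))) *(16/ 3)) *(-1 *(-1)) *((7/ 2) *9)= 2688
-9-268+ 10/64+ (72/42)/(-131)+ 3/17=-138021447/498848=-276.68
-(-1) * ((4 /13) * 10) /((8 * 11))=5 /143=0.03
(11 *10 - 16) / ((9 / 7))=658 / 9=73.11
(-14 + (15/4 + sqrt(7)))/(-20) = 41/80 -sqrt(7)/20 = 0.38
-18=-18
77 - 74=3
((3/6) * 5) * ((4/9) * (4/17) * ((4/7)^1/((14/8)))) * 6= 1280/2499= 0.51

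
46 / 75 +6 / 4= 317 / 150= 2.11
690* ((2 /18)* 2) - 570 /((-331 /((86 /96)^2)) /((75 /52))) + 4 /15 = 1713965323 /11015680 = 155.59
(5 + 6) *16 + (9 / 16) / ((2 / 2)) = 2825 / 16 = 176.56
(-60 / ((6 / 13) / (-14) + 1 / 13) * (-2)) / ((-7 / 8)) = -3120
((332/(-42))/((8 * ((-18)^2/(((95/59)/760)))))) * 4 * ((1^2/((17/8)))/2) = -83/13648824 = -0.00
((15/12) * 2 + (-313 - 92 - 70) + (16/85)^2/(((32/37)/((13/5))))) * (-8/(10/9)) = 614347722/180625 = 3401.23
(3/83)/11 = 3/913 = 0.00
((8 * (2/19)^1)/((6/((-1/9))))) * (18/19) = -16/1083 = -0.01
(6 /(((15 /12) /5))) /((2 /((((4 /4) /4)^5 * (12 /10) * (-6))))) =-27 /320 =-0.08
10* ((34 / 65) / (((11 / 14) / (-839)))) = -798728 / 143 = -5585.51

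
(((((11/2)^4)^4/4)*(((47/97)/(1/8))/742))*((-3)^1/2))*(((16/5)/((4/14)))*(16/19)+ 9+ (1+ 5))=-15037554544882488981021/448104366080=-33558152259.11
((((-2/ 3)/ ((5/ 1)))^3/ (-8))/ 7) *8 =8/ 23625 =0.00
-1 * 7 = -7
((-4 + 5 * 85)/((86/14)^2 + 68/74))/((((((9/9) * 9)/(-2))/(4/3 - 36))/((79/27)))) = 245.50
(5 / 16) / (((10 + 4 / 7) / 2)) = 35 / 592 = 0.06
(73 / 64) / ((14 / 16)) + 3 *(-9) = -1439 / 56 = -25.70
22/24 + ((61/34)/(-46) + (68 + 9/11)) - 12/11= 1770419/25806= 68.60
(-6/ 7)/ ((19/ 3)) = -18/ 133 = -0.14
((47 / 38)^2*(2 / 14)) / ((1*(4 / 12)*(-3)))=-2209 / 10108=-0.22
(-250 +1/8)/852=-1999/6816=-0.29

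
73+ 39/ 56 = 4127/ 56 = 73.70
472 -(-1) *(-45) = 427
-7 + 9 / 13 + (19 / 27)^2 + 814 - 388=3982117 / 9477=420.19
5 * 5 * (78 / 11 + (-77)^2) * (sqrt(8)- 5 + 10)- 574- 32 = 3264850 * sqrt(2) / 11 + 8155459 / 11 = 1161150.38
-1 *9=-9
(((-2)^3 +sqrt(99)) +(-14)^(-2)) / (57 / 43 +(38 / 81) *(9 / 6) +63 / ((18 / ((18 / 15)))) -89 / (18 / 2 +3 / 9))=9096435 / 3761989 -487620 *sqrt(11) / 537427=-0.59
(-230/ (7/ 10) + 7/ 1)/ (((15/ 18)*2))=-6753/ 35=-192.94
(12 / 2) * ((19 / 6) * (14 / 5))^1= 266 / 5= 53.20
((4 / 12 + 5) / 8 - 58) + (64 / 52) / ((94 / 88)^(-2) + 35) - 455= -527802733 / 1030263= -512.30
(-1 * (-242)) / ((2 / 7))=847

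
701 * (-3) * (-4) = 8412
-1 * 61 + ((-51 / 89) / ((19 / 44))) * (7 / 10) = -523609 / 8455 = -61.93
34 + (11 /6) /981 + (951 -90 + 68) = 5668229 /5886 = 963.00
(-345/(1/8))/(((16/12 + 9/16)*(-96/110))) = 151800/91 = 1668.13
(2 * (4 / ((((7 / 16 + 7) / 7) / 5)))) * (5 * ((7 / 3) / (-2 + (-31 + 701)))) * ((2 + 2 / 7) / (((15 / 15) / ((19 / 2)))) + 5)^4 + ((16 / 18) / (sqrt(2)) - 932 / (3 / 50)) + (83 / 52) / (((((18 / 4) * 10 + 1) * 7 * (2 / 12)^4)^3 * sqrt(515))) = 319341.42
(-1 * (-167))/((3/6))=334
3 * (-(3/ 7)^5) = -729/ 16807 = -0.04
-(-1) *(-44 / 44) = -1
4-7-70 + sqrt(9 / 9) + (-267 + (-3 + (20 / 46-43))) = -8845 / 23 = -384.57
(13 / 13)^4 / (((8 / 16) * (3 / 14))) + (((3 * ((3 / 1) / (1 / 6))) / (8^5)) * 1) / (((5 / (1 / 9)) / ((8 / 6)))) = 573443 / 61440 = 9.33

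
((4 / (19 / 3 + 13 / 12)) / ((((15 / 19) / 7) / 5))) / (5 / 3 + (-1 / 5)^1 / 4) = 127680 / 8633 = 14.79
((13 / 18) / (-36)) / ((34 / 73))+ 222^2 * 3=3257474315 / 22032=147851.96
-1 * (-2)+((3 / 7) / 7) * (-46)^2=6446 / 49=131.55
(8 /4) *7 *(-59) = -826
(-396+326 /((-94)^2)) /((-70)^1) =349873 /61852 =5.66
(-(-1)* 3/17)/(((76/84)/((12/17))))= 756/5491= 0.14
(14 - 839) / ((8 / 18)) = -7425 / 4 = -1856.25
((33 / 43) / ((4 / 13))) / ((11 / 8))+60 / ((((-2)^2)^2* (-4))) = 603 / 688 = 0.88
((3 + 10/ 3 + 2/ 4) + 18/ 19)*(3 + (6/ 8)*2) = 35.01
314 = 314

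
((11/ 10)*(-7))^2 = 59.29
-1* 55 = -55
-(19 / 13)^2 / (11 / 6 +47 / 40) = -120 / 169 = -0.71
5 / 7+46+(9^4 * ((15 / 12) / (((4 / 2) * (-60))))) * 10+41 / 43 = -3061867 / 4816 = -635.77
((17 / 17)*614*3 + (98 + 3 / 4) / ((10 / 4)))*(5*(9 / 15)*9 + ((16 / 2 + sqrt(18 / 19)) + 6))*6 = 33867*sqrt(38) / 19 + 462849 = 473836.91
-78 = -78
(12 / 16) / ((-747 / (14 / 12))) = -7 / 5976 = -0.00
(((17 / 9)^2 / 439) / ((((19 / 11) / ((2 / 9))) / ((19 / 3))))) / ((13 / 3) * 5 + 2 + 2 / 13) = 82654 / 297308799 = 0.00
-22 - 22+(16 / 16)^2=-43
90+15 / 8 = 735 / 8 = 91.88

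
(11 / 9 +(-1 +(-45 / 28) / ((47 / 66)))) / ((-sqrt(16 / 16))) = 12049 / 5922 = 2.03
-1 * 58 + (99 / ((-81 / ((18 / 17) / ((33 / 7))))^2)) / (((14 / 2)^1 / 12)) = -4978202 / 85833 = -58.00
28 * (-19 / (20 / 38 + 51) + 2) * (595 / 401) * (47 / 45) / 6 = 125048294 / 10599633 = 11.80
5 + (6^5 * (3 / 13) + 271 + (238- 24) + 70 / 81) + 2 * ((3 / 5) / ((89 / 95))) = 2286.61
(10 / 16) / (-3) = -5 / 24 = -0.21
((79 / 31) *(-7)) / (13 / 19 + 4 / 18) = -94563 / 4805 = -19.68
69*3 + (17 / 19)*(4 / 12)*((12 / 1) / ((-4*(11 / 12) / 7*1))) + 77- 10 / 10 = 57719 / 209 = 276.17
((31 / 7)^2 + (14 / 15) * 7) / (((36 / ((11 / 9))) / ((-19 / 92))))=-0.18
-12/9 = -4/3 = -1.33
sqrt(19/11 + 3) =2 * sqrt(143)/11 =2.17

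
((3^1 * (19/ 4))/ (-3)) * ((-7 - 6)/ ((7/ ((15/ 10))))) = 741/ 56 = 13.23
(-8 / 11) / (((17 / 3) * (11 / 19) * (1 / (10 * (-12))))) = 26.60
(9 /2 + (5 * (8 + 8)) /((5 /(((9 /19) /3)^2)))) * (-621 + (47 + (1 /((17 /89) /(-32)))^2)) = 14051118033 /104329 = 134680.85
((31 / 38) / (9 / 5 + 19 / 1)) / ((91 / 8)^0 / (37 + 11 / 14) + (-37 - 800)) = -81995 / 1749783568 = -0.00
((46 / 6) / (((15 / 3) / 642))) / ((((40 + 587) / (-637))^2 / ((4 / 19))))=213.91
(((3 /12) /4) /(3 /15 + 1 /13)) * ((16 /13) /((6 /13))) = 65 /108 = 0.60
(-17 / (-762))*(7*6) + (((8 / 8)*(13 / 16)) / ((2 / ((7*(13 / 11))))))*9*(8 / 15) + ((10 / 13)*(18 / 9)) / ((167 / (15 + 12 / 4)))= 1045414813 / 60657740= 17.23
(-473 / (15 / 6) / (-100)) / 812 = 473 / 203000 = 0.00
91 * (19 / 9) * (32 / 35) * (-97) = -766688 / 45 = -17037.51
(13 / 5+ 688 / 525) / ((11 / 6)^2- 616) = -0.01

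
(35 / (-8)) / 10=-7 / 16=-0.44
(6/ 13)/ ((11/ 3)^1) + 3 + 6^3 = 31335/ 143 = 219.13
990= 990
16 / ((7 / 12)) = 192 / 7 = 27.43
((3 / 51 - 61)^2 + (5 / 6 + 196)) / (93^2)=6781085 / 14997366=0.45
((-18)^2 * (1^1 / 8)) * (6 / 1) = 243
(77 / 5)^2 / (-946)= -539 / 2150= -0.25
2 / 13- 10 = -128 / 13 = -9.85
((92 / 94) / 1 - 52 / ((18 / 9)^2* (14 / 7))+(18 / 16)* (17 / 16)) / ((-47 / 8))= 26025 / 35344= 0.74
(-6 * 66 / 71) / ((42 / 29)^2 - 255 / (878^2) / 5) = -85577374608 / 32181850145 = -2.66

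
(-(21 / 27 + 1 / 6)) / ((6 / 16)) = -68 / 27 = -2.52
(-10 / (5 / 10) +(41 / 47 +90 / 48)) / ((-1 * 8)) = 6487 / 3008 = 2.16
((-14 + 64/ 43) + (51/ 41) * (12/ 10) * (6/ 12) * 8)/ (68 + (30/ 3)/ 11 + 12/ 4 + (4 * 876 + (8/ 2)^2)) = -634238/ 348289465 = -0.00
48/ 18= 8/ 3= 2.67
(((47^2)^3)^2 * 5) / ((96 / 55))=31952657854960859016275 / 96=332840185989175614752.86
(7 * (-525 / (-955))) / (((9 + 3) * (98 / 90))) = 225 / 764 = 0.29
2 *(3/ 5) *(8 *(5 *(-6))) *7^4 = -691488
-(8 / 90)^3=-64 / 91125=-0.00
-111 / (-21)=37 / 7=5.29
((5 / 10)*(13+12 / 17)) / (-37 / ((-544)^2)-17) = -2028032 / 5030949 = -0.40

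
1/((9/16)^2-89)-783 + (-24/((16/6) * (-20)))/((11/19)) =-782.23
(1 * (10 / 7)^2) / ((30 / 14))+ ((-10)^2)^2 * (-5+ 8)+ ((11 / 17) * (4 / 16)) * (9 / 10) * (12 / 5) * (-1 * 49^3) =-198259813 / 17850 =-11106.99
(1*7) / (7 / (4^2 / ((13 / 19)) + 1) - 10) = -2219 / 3079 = -0.72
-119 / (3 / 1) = -119 / 3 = -39.67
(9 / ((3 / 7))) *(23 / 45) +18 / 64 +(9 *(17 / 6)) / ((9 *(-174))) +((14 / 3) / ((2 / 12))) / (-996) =38023547 / 3466080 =10.97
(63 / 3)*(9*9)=1701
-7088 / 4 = -1772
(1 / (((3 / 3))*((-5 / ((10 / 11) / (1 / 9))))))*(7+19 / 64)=-4203 / 352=-11.94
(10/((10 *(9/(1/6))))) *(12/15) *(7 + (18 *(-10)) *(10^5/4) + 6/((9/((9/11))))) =-98999834/1485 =-66666.55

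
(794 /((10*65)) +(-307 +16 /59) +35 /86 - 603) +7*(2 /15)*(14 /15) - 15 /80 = -107739035143 /118731600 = -907.42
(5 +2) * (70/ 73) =490/ 73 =6.71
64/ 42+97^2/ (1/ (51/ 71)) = 6760.10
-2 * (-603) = 1206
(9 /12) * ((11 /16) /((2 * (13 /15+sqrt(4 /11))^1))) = 70785 /122752- 7425 * sqrt(11) /61376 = 0.18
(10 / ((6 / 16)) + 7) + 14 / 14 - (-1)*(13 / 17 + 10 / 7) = 13159 / 357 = 36.86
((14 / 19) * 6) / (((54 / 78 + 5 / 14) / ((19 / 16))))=1911 / 382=5.00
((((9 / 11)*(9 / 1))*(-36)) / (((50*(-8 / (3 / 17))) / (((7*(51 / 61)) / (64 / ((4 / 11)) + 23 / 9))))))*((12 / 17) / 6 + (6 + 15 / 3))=78121827 / 1833104900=0.04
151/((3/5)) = 755/3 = 251.67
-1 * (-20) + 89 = 109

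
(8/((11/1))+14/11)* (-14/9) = -28/9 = -3.11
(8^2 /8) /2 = 4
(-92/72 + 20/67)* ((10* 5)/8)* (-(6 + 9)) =147625/1608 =91.81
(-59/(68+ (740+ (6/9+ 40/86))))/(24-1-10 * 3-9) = 7611/1670048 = 0.00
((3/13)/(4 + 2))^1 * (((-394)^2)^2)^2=290361999865470382208/13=22335538451190029400.62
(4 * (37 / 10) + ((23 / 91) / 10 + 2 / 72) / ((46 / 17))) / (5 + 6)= 11166277 / 8288280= 1.35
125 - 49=76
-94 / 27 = -3.48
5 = 5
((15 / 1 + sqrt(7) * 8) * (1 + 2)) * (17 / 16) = 765 / 16 + 51 * sqrt(7) / 2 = 115.28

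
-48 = -48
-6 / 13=-0.46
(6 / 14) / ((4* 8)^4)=3 / 7340032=0.00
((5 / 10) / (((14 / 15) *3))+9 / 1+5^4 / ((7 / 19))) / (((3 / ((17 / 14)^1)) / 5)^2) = 115014775 / 16464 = 6985.83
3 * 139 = 417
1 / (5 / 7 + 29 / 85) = 0.95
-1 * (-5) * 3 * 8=120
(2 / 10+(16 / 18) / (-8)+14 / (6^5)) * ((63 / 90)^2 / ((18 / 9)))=86387 / 3888000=0.02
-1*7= -7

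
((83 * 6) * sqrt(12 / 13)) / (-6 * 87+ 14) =-249 * sqrt(39) / 1651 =-0.94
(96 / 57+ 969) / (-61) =-18443 / 1159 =-15.91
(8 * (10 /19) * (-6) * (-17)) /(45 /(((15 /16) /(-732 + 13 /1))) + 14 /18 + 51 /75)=-229500 /18441571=-0.01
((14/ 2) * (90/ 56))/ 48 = 15/ 64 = 0.23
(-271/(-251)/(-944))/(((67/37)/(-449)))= 4502123/15875248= 0.28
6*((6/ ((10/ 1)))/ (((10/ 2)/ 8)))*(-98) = -14112/ 25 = -564.48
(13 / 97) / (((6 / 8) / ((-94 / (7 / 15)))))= -24440 / 679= -35.99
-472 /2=-236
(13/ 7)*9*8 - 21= 789/ 7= 112.71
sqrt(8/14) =2 * sqrt(7)/7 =0.76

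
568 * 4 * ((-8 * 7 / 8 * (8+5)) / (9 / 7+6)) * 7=-10130848 / 51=-198644.08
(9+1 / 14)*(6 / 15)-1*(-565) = 19902 / 35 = 568.63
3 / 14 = 0.21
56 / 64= 7 / 8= 0.88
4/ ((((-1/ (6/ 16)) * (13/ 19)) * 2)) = -57/ 52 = -1.10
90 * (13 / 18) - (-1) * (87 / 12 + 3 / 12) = 145 / 2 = 72.50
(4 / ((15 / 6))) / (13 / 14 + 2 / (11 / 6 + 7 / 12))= 3248 / 3565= 0.91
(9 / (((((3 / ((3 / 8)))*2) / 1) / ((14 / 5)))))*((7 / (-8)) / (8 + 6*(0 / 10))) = -441 / 2560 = -0.17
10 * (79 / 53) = 790 / 53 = 14.91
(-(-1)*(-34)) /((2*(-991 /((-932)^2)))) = 14900.71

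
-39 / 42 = -13 / 14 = -0.93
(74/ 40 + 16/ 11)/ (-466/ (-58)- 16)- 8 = -427643/ 50820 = -8.41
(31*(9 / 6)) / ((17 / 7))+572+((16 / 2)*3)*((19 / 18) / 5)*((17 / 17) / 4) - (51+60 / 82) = 11305661 / 20910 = 540.68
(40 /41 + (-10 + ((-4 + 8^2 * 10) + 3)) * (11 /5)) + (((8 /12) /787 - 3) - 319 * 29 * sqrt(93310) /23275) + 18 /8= 2679502901 /1936020 - 9251 * sqrt(93310) /23275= 1262.61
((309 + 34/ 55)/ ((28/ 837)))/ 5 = 14253273/ 7700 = 1851.07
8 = 8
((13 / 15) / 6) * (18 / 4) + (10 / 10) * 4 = 4.65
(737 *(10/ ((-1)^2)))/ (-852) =-8.65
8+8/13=112/13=8.62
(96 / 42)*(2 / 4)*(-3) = -24 / 7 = -3.43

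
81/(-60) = -27/20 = -1.35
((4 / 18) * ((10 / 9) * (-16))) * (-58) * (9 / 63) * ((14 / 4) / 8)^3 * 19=134995 / 2592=52.08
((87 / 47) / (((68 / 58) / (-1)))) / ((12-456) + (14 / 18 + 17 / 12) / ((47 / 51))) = 15138 / 4234241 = 0.00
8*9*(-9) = -648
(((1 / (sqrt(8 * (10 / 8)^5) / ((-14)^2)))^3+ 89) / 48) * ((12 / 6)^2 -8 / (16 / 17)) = -5860.01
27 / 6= 9 / 2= 4.50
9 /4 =2.25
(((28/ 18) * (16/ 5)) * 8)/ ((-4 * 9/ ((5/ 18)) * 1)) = -0.31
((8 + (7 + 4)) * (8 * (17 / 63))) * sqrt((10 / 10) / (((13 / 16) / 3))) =10336 * sqrt(39) / 819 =78.81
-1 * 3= -3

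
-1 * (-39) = 39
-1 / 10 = -0.10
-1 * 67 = -67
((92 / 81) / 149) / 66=46 / 398277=0.00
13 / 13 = 1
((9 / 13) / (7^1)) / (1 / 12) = 108 / 91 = 1.19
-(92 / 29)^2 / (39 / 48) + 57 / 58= -249359 / 21866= -11.40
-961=-961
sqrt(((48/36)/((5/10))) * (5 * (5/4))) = 5 * sqrt(6)/3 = 4.08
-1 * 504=-504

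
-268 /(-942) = 134 /471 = 0.28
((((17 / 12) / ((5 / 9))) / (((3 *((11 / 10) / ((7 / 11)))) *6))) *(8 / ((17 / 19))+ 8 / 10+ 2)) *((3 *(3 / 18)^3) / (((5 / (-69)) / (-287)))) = 23057293 / 435600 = 52.93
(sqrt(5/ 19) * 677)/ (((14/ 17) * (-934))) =-11509 * sqrt(95)/ 248444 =-0.45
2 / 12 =1 / 6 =0.17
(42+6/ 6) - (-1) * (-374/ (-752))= 16355/ 376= 43.50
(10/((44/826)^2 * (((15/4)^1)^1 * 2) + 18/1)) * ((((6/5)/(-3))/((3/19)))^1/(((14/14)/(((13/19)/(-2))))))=2217397/4610808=0.48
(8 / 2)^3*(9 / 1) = 576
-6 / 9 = -2 / 3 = -0.67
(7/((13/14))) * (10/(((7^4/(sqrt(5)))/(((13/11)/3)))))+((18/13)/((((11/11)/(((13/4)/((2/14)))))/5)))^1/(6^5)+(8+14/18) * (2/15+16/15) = 20 * sqrt(5)/1617+91183/8640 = 10.58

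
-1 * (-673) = 673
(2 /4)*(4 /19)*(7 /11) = 14 /209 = 0.07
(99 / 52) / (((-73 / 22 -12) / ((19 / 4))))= -20691 / 35048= -0.59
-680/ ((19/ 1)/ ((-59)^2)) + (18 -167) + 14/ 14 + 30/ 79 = -187220898/ 1501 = -124730.78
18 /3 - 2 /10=5.80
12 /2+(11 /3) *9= 39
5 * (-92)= -460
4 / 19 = 0.21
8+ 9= 17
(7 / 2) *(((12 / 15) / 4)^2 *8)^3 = 1792 / 15625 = 0.11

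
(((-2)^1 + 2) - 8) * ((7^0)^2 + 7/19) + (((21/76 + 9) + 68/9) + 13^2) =174.88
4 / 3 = 1.33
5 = 5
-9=-9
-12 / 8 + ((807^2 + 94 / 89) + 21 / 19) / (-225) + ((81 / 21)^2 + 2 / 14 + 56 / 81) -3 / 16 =-7732880889809 / 2684631600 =-2880.43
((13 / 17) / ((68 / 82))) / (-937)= -533 / 541586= -0.00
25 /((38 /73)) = 1825 /38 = 48.03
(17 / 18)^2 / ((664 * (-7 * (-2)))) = 289 / 3011904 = 0.00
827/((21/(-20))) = -16540/21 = -787.62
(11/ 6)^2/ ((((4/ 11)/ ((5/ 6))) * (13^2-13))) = 6655/ 134784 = 0.05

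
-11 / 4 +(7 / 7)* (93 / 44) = -7 / 11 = -0.64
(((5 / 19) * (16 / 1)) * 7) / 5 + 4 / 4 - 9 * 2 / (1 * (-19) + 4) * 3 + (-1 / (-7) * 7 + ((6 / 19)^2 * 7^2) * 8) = 91308 / 1805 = 50.59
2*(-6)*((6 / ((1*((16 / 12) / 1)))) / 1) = -54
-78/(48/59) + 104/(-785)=-602927/6280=-96.01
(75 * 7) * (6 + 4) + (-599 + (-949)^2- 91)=905161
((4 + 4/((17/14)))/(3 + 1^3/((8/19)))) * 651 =645792/731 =883.44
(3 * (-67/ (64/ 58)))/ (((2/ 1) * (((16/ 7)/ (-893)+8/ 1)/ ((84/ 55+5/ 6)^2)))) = -7370504485813/ 116141414400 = -63.46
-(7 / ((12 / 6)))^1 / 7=-1 / 2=-0.50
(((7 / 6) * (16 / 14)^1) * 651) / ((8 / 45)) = 9765 / 2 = 4882.50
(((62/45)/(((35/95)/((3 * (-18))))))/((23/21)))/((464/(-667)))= 5301/20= 265.05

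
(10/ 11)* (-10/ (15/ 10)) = -200/ 33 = -6.06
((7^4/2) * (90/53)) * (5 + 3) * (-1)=-864360/53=-16308.68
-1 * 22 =-22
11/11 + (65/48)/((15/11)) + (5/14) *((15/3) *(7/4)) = 737/144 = 5.12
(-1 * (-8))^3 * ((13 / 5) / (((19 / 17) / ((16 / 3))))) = 1810432 / 285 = 6352.39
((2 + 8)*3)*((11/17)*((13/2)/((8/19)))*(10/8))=203775/544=374.59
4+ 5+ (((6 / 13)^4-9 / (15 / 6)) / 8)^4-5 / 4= 829266404040818152767361 / 106466657469308774560000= 7.79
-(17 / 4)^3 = -4913 / 64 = -76.77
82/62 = 41/31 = 1.32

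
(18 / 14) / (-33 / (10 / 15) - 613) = -18 / 9275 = -0.00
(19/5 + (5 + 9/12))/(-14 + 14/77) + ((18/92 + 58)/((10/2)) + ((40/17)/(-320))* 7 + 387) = 94591149/237728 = 397.90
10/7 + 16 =122/7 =17.43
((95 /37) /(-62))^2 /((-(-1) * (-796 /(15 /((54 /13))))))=-0.00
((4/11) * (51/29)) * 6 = 1224/319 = 3.84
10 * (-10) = -100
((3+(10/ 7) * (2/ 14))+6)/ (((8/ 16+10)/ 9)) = 7.89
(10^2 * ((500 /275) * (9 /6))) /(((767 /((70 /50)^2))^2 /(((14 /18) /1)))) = 134456 /97067685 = 0.00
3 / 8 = 0.38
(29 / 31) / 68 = 29 / 2108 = 0.01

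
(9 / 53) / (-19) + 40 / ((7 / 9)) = 51.42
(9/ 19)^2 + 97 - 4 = 33654/ 361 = 93.22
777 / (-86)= -777 / 86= -9.03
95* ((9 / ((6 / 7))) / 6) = 665 / 4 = 166.25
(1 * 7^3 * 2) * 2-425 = 947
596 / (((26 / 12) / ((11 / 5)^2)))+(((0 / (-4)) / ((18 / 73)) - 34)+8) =424246 / 325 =1305.37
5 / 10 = 1 / 2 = 0.50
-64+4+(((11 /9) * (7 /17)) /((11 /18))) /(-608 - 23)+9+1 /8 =-4366001 /85816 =-50.88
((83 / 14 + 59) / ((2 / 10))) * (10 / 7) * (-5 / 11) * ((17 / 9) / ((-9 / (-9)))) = -214625 / 539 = -398.19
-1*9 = -9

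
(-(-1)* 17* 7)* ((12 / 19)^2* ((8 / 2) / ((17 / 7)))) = 28224 / 361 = 78.18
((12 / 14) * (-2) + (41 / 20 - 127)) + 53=-10313 / 140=-73.66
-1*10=-10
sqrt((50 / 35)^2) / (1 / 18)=180 / 7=25.71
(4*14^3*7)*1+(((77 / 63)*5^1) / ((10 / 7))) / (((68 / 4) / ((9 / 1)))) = 2612365 / 34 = 76834.26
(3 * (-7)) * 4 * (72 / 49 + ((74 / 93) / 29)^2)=-2095930288 / 16972221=-123.49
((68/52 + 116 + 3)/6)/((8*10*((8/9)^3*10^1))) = 95013/2662400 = 0.04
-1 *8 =-8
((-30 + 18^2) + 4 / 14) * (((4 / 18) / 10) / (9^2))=412 / 5103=0.08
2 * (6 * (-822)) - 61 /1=-9925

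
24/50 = 12/25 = 0.48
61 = 61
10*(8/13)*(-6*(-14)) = 6720/13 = 516.92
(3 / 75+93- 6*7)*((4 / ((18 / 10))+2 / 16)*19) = 1024309 / 450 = 2276.24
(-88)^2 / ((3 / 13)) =100672 / 3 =33557.33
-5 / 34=-0.15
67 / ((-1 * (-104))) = 67 / 104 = 0.64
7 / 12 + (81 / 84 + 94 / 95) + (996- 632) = 1462483 / 3990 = 366.54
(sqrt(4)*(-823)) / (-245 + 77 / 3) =2469 / 329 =7.50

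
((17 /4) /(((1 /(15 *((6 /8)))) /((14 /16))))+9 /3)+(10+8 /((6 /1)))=21569 /384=56.17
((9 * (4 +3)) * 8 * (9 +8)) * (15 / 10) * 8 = 102816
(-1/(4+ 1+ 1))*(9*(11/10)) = -33/20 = -1.65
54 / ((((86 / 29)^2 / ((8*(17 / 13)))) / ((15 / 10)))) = 2316114 / 24037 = 96.36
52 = 52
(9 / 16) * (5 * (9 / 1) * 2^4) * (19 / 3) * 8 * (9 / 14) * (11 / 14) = 507870 / 49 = 10364.69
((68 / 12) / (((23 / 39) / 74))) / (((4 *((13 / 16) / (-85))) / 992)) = -424298240 / 23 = -18447749.57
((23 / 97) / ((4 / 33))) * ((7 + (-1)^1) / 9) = 253 / 194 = 1.30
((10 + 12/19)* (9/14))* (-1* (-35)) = 4545/19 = 239.21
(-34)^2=1156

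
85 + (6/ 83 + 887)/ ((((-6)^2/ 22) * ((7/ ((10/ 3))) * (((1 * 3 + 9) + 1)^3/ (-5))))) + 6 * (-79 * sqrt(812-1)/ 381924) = 2909221390/ 34464339-79 * sqrt(811)/ 63654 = 84.38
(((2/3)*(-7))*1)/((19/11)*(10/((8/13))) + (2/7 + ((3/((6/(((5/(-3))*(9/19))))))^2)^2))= -2247776608/13668813891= -0.16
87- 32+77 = 132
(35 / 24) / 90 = 7 / 432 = 0.02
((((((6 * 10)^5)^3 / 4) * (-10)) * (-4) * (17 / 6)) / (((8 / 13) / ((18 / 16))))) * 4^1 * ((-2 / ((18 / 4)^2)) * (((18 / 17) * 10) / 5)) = -20374682664960000000000000000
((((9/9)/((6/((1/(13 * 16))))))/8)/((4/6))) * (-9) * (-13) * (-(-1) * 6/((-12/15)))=-0.13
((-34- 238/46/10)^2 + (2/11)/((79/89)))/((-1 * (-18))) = 6086722861/91940200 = 66.20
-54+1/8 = -431/8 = -53.88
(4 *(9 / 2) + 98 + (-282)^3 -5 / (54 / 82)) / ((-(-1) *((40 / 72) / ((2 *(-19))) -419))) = 23008726742 / 429909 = 53519.99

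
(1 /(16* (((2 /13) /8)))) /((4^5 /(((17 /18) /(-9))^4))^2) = 0.00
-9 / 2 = -4.50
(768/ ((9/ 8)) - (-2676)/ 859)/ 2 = 883630/ 2577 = 342.89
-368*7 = -2576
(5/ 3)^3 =125/ 27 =4.63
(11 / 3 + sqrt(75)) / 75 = 11 / 225 + sqrt(3) / 15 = 0.16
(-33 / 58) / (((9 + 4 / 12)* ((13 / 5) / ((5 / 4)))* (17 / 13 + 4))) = -825 / 149408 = -0.01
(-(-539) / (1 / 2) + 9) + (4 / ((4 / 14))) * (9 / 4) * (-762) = -22916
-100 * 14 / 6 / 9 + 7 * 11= 1379 / 27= 51.07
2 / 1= 2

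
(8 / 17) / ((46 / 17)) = 4 / 23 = 0.17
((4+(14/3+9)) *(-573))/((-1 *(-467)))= -10123/467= -21.68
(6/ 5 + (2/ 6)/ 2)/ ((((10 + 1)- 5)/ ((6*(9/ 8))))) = 123/ 80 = 1.54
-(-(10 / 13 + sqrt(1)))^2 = -529 / 169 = -3.13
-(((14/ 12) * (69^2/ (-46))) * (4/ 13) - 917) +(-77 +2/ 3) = 34235/ 39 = 877.82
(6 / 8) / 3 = 0.25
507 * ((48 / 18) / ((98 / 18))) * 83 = 1009944 / 49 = 20611.10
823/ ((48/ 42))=5761/ 8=720.12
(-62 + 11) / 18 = -17 / 6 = -2.83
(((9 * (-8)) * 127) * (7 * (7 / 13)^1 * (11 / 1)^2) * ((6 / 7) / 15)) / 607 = -392.60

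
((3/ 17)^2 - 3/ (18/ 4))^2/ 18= 303601/ 13530402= 0.02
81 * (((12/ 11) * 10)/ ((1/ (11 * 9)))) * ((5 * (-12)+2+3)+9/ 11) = -52138080/ 11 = -4739825.45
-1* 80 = -80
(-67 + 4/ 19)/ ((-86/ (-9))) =-11421/ 1634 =-6.99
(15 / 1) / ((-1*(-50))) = 3 / 10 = 0.30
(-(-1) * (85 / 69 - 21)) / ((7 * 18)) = -682 / 4347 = -0.16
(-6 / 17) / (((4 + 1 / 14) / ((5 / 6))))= -70 / 969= -0.07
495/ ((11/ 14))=630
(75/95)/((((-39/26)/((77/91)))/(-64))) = 7040/247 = 28.50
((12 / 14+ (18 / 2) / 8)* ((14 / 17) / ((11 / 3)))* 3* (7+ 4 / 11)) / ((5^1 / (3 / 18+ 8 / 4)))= 350649 / 82280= 4.26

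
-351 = -351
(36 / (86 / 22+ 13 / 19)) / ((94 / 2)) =627 / 3760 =0.17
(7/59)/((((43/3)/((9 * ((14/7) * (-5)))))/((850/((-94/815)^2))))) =-266769365625/5604233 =-47601.41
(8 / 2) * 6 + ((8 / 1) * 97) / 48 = 241 / 6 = 40.17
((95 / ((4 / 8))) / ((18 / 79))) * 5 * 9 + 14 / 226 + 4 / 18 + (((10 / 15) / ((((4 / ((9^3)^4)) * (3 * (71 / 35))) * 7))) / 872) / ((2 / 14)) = 1121734338592691 / 125929008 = 8907672.32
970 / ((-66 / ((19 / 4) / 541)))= -9215 / 71412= -0.13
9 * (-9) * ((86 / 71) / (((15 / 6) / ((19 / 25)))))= -264708 / 8875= -29.83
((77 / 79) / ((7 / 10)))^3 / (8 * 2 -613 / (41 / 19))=-54571000 / 5418991649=-0.01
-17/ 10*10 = -17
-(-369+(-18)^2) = 45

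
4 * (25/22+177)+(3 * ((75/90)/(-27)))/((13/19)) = 5501231/7722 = 712.41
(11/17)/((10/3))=33/170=0.19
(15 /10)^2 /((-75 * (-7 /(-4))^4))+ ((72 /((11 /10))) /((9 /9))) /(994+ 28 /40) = 1198752 /19147975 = 0.06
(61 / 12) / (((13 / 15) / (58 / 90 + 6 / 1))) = 1403 / 36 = 38.97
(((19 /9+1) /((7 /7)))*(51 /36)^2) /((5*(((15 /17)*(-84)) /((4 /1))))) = -4913 /72900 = -0.07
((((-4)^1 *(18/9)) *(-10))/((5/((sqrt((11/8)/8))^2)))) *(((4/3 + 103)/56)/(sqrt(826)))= 3443 *sqrt(826)/555072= 0.18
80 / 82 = 40 / 41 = 0.98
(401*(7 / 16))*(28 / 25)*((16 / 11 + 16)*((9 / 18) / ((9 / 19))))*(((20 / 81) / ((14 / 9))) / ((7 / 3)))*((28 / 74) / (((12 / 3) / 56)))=23893184 / 18315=1304.57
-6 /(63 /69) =-46 /7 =-6.57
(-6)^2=36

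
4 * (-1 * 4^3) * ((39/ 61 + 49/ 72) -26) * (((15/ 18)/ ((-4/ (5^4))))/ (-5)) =270987500/ 1647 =164534.00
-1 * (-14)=14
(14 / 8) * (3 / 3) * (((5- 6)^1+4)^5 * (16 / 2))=3402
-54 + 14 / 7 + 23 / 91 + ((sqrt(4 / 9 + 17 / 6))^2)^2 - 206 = -7282649 / 29484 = -247.00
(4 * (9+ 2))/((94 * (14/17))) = 187/329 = 0.57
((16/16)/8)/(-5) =-1/40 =-0.02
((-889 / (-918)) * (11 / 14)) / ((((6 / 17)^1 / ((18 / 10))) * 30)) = 1397 / 10800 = 0.13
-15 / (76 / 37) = -555 / 76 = -7.30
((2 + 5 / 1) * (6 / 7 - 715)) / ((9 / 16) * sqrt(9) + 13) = -79984 / 235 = -340.36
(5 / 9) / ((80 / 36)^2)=9 / 80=0.11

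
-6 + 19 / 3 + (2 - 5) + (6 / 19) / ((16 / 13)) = -1099 / 456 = -2.41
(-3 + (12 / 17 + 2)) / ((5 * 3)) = -1 / 51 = -0.02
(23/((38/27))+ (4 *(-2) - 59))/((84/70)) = -9625/228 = -42.21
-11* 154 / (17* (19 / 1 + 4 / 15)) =-25410 / 4913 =-5.17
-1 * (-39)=39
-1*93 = -93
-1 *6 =-6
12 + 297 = 309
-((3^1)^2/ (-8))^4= -6561/ 4096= -1.60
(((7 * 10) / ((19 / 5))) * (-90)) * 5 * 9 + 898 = -1400438 / 19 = -73707.26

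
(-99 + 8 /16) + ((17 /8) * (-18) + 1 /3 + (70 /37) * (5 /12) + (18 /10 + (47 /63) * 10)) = -5891279 /46620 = -126.37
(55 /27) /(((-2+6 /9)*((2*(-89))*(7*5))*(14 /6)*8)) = 11 /837312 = 0.00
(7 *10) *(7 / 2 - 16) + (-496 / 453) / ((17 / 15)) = -2248605 / 2567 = -875.97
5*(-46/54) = -115/27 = -4.26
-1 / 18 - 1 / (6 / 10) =-31 / 18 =-1.72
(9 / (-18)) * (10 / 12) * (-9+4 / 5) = 41 / 12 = 3.42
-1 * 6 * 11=-66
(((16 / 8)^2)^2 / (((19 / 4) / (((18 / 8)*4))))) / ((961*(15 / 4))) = 768 / 91295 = 0.01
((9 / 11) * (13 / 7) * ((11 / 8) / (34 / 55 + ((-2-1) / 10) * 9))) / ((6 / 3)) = -6435 / 12824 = -0.50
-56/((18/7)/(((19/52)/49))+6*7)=-76/525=-0.14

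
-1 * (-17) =17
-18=-18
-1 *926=-926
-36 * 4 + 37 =-107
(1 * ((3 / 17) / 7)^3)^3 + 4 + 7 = 52639934194369241152 / 4785448563124474679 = 11.00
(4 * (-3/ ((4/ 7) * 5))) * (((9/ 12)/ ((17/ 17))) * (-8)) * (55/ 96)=231/ 16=14.44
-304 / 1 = -304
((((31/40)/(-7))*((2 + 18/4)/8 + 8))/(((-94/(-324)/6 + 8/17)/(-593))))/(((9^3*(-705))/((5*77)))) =-3437621/4116000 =-0.84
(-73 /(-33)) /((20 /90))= 219 /22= 9.95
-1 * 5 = -5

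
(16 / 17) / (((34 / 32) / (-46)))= -11776 / 289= -40.75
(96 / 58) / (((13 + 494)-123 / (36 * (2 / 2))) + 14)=576 / 180119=0.00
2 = 2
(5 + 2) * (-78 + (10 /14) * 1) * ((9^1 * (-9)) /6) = 14607 /2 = 7303.50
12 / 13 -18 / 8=-69 / 52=-1.33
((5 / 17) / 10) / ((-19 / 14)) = -7 / 323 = -0.02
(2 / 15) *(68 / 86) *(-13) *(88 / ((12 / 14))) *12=-1089088 / 645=-1688.51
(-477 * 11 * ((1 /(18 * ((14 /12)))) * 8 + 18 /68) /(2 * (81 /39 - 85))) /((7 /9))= 8575983 /326536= 26.26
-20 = -20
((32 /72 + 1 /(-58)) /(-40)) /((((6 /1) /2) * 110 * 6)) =-223 /41342400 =-0.00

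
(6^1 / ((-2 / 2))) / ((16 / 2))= -3 / 4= -0.75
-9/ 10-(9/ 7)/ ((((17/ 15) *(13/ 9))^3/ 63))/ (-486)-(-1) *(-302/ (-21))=15321766808/ 1133355405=13.52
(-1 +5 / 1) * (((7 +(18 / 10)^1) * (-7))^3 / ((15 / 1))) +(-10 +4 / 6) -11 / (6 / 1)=-233786771 / 3750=-62343.14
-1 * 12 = -12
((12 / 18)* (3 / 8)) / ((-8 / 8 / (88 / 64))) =-11 / 32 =-0.34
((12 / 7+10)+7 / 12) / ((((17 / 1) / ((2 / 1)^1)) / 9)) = 3099 / 238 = 13.02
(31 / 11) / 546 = 31 / 6006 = 0.01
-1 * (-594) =594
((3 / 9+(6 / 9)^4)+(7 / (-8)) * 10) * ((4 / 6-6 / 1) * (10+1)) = 117172 / 243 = 482.19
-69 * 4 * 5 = -1380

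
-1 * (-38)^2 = -1444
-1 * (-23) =23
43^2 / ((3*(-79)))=-1849 / 237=-7.80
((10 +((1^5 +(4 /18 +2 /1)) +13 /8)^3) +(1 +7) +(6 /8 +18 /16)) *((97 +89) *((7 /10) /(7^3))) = 1547732443 /30481920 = 50.78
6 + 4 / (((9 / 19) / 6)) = 170 / 3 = 56.67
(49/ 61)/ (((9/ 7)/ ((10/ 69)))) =3430/ 37881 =0.09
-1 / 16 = -0.06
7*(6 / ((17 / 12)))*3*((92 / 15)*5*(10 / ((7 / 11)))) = 728640 / 17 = 42861.18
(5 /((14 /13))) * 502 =2330.71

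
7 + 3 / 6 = 15 / 2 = 7.50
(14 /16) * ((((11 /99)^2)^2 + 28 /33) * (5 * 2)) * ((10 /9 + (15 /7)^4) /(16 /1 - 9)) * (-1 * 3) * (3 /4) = -52.98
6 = 6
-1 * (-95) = 95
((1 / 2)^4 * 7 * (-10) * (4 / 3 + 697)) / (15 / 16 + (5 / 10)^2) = -146650 / 57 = -2572.81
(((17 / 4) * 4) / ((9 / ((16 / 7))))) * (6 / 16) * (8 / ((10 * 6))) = 68 / 315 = 0.22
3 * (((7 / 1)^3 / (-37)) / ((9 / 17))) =-5831 / 111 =-52.53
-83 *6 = -498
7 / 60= 0.12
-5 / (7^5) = -5 / 16807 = -0.00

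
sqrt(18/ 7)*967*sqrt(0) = 0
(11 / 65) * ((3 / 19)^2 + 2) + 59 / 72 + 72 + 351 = 716613427 / 1689480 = 424.16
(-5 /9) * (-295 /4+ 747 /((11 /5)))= -58475 /396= -147.66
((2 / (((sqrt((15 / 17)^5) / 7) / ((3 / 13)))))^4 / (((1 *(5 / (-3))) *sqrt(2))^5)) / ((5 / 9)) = -29042408129868294 *sqrt(2) / 4358062744140625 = -9.42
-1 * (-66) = 66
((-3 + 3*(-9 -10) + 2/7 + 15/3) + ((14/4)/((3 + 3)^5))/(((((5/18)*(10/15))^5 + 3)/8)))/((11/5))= -94215596245/3788386448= -24.87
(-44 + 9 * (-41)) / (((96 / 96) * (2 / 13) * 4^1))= -5369 / 8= -671.12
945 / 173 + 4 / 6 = 3181 / 519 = 6.13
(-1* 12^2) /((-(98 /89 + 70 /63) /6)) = 173016 /443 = 390.56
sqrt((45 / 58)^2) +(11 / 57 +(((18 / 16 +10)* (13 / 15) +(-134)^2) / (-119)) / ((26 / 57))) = -67511427299 / 204575280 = -330.01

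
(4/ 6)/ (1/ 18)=12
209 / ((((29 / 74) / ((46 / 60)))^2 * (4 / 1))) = 151358009 / 756900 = 199.97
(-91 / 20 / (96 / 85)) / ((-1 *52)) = 119 / 1536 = 0.08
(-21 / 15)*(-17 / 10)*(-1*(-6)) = 357 / 25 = 14.28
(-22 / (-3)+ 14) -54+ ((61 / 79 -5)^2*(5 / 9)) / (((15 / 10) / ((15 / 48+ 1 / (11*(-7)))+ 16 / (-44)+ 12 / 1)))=1202836177 / 25950078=46.35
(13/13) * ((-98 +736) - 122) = 516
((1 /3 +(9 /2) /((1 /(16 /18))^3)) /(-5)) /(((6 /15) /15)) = -26.20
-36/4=-9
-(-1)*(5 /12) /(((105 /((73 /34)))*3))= 73 /25704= 0.00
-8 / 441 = -0.02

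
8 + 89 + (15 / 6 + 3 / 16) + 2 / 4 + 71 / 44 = 17917 / 176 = 101.80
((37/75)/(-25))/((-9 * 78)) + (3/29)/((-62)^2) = 4036681/73365142500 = 0.00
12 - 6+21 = 27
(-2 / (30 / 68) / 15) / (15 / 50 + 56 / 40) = -8 / 45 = -0.18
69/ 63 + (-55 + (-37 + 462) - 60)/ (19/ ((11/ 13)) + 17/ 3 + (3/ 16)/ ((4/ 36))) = 3799277/ 330519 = 11.49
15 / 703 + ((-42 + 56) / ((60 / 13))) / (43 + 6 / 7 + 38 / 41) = 24144101 / 271069770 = 0.09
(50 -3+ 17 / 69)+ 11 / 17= 56179 / 1173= 47.89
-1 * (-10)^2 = -100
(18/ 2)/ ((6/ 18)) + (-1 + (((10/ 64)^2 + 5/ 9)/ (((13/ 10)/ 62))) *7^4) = 1989947227/ 29952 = 66437.87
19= 19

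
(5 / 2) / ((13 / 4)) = 10 / 13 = 0.77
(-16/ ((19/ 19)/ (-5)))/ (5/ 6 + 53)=480/ 323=1.49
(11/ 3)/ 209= 1/ 57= 0.02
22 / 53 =0.42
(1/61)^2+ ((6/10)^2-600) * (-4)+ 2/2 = 2399.56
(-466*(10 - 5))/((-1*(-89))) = -2330/89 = -26.18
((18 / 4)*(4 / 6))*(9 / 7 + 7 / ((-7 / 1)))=6 / 7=0.86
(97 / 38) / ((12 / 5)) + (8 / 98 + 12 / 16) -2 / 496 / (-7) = 328289 / 173166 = 1.90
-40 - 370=-410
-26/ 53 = -0.49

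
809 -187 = 622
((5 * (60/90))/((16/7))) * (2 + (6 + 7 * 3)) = 42.29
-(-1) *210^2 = 44100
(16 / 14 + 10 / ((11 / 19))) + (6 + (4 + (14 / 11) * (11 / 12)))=13667 / 462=29.58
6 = 6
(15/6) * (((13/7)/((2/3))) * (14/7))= 195/14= 13.93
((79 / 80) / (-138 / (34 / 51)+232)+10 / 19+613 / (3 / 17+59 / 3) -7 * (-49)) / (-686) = -3600040253 / 6595204000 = -0.55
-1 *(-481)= 481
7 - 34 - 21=-48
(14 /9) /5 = 14 /45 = 0.31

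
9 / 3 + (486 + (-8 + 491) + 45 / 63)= 6809 / 7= 972.71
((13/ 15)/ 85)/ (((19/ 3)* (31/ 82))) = 1066/ 250325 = 0.00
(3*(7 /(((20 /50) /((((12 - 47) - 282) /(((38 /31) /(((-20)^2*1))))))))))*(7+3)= -54307105.26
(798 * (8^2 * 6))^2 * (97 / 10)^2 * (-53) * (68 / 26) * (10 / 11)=-796042932570095616 / 715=-1113346758839294.57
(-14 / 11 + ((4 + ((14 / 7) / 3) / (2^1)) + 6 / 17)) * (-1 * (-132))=7660 / 17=450.59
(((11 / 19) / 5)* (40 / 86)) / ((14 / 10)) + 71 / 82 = 424089 / 468958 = 0.90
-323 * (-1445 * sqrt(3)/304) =24565 * sqrt(3)/16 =2659.24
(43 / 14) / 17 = 43 / 238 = 0.18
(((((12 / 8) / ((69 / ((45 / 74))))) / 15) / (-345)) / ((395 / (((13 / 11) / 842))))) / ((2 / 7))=-91 / 2864304990800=-0.00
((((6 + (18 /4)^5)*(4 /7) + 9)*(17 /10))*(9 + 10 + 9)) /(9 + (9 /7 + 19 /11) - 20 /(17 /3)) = 265901097 /44420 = 5986.07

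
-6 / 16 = -3 / 8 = -0.38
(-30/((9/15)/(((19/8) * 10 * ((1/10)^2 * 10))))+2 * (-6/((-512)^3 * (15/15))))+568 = 15074328579/33554432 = 449.25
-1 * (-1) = 1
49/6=8.17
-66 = -66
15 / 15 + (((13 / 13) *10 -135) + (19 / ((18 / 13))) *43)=8389 / 18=466.06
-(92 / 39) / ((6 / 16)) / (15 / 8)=-5888 / 1755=-3.35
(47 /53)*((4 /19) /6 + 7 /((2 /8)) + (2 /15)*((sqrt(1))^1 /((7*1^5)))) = 16544 /665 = 24.88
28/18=14/9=1.56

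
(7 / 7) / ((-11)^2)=1 / 121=0.01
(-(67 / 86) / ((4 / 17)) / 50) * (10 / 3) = -1139 / 5160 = -0.22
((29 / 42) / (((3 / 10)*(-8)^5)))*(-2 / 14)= 145 / 14450688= 0.00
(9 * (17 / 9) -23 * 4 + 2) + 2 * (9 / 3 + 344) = 621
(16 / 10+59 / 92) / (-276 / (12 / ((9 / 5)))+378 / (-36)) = -1031 / 23874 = -0.04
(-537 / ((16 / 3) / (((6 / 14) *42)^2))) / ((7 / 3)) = -391473 / 28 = -13981.18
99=99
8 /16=0.50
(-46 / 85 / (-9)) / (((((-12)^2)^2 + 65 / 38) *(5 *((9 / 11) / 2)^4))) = 409479488 / 19776338262225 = 0.00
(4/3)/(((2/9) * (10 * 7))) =3/35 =0.09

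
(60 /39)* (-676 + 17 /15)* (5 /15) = -40492 /117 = -346.09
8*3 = 24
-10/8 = -5/4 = -1.25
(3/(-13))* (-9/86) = 27/1118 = 0.02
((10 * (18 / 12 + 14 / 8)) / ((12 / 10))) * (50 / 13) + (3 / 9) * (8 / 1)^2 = 251 / 2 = 125.50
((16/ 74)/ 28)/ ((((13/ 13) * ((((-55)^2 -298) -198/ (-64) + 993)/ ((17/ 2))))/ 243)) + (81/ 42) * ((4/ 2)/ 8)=40025799/ 82285336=0.49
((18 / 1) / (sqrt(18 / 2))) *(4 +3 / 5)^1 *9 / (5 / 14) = 17388 / 25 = 695.52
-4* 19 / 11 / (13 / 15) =-1140 / 143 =-7.97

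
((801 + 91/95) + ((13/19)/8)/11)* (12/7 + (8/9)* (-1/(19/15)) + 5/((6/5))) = 4153.54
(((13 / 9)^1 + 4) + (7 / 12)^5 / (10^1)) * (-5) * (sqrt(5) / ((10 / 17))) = -230593559 * sqrt(5) / 4976640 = -103.61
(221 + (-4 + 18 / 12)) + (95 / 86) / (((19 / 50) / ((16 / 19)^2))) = 6847551 / 31046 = 220.56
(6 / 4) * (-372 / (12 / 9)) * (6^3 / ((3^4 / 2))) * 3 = -6696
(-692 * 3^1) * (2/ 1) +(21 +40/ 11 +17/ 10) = -4125.66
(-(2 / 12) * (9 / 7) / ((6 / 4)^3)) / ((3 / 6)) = -0.13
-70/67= -1.04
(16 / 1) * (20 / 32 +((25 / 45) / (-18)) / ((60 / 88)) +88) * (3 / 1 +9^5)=6779130232 / 81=83692965.83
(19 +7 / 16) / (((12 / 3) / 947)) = 294517 / 64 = 4601.83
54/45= 6/5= 1.20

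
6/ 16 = 3/ 8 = 0.38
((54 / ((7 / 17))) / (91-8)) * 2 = 3.16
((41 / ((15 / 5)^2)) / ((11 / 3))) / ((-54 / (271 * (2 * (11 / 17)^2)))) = -122221 / 23409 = -5.22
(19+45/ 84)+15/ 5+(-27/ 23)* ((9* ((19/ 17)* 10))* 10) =-12680879/ 10948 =-1158.28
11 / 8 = 1.38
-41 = -41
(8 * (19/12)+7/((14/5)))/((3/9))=91/2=45.50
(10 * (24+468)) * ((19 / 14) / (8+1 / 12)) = 560880 / 679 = 826.04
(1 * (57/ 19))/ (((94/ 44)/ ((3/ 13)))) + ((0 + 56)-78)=-13244/ 611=-21.68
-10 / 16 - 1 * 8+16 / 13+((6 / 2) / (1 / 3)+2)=375 / 104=3.61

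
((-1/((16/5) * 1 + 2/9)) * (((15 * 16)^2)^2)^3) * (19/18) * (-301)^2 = -11226217850540906250240000000000000/11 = -1020565259140082386385455000000000.00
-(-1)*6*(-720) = -4320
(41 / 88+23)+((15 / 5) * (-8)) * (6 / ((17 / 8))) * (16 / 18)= -55007 / 1496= -36.77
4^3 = 64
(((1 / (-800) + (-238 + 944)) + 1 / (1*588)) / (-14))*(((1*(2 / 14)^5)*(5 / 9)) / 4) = -83025653 / 199231522560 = -0.00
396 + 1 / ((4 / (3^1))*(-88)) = 139389 / 352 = 395.99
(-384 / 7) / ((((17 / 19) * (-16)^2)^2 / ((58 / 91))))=-31407 / 47127808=-0.00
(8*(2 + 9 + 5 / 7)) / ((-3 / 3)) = -93.71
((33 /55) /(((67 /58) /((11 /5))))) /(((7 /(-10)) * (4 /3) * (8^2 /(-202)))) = 289971 /75040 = 3.86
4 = 4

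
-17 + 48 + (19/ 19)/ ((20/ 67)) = 34.35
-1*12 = -12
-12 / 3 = -4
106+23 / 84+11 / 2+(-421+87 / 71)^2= 176322.53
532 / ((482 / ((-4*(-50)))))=53200 / 241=220.75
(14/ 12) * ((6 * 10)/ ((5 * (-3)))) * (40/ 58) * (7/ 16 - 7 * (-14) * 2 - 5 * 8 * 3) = -42805/ 174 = -246.01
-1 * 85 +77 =-8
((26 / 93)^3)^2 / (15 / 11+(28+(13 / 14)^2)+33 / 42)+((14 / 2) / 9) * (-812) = -27320088908015044708 / 43258410655583589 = -631.56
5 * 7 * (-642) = -22470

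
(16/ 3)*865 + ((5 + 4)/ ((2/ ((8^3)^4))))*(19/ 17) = 17626546018064/ 51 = 345618549373.80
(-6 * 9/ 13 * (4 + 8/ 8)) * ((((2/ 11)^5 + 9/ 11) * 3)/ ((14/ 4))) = -213517620/ 14655641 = -14.57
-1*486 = -486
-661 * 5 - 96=-3401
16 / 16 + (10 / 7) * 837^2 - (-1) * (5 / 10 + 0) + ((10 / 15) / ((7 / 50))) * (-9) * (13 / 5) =14009841 / 14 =1000702.93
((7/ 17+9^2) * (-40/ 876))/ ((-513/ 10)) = 138400/ 1909899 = 0.07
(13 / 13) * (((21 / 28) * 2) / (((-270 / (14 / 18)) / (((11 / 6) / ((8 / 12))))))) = -0.01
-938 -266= -1204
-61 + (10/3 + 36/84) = -1202/21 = -57.24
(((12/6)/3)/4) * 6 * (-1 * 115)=-115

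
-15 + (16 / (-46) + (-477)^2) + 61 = 5234217 / 23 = 227574.65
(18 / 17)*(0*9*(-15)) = 0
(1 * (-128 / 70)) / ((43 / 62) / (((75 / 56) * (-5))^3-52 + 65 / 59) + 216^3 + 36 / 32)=-57753493587456 / 318293399468490245905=-0.00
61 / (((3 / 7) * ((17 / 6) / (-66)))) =-56364 / 17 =-3315.53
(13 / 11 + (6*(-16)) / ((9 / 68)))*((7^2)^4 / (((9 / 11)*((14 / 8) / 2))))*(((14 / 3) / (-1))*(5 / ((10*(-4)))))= -275522898994 / 81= -3401517271.53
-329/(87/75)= -8225/29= -283.62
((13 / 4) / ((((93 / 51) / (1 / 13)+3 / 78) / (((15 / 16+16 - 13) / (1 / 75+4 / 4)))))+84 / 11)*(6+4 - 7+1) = 458665347 / 14038112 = 32.67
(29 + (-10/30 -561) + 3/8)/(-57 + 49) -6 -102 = -7969/192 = -41.51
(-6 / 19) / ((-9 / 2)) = 4 / 57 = 0.07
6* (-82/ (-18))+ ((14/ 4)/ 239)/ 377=14776913/ 540618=27.33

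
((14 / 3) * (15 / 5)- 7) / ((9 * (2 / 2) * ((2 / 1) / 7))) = 49 / 18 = 2.72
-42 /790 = -21 /395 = -0.05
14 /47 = 0.30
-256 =-256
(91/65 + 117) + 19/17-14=8969/85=105.52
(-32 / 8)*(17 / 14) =-34 / 7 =-4.86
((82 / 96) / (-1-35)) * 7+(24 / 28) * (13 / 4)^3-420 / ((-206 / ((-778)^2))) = 1537554657655 / 1245888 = 1234103.43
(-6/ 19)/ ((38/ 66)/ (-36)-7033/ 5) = 35640/ 158750681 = 0.00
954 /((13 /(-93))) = -88722 /13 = -6824.77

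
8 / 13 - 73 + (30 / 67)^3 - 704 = -776.29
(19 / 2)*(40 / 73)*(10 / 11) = 3800 / 803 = 4.73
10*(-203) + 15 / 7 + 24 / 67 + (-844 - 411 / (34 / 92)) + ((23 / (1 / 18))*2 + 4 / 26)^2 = 918756893213 / 1347437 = 681855.18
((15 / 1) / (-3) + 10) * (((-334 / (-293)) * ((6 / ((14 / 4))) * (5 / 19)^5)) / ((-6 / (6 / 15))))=-4175000 / 5078479049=-0.00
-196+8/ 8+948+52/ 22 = 8309/ 11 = 755.36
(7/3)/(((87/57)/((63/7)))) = 13.76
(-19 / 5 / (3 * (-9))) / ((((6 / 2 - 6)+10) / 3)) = 19 / 315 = 0.06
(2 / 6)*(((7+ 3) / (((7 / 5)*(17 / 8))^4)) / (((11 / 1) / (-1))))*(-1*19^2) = 9241600000 / 6617619393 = 1.40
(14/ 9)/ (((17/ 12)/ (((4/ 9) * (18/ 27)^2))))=896/ 4131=0.22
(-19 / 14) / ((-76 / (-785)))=-785 / 56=-14.02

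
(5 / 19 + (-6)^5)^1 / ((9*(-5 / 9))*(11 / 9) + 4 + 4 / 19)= 4091.23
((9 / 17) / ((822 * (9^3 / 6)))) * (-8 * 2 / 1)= -16 / 188649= -0.00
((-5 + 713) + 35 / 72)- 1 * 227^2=-3659077 / 72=-50820.51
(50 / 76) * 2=25 / 19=1.32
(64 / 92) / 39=16 / 897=0.02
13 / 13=1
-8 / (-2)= 4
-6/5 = -1.20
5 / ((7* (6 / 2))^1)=5 / 21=0.24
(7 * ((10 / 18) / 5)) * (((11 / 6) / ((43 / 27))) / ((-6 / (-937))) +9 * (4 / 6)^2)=142.93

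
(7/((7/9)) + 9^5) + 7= 59065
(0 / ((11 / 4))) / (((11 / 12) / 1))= 0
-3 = -3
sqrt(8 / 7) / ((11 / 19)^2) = 722* sqrt(14) / 847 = 3.19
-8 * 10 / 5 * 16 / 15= -256 / 15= -17.07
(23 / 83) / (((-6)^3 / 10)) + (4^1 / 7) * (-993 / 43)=-35639623 / 2698164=-13.21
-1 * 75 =-75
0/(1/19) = 0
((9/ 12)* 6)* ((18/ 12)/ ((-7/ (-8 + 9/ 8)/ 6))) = 4455/ 112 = 39.78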